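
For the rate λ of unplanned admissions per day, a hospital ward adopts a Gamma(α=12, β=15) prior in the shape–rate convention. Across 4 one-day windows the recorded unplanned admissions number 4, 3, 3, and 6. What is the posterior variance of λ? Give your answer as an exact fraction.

28/361

Total count: 4 + 3 + 3 + 6 = 16.
Total exposure: 4 days.
The Gamma prior is conjugate for the Poisson rate, so λ | data ~ Gamma(12+16, 15+4) = Gamma(28, 19).
Posterior variance = α'/β'² = 28/361.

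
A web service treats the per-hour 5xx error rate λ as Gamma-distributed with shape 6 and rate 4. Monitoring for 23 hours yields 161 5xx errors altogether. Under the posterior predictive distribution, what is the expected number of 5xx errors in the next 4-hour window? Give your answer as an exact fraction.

Total count 161 over total exposure 23 hours.
Conjugate update: add total count to the shape and total exposure to the rate, giving Gamma(167, 27).
Predictive mean over a 4-hour window = T·E[λ|data] = 4·167/27 = 668/27.

668/27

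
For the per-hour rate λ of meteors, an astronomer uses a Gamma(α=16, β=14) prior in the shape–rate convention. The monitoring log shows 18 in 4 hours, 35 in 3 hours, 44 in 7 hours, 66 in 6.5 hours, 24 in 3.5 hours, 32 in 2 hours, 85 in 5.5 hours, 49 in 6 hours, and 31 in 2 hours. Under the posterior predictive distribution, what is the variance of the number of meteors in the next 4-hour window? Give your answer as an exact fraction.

Total count: 18 + 35 + 44 + 66 + 24 + 32 + 85 + 49 + 31 = 384.
Total exposure: 4 + 3 + 7 + 6.5 + 3.5 + 2 + 5.5 + 6 + 2 = 39.5 hours.
Posterior: α' = 16 + 384 = 400, β' = 14 + 39.5 = 107/2.
The posterior predictive for a window of length T is Negative Binomial with variance T·α'·(β'+T)/β'² = 4·400·(115/2)/(11449/4) = 368000/11449.

368000/11449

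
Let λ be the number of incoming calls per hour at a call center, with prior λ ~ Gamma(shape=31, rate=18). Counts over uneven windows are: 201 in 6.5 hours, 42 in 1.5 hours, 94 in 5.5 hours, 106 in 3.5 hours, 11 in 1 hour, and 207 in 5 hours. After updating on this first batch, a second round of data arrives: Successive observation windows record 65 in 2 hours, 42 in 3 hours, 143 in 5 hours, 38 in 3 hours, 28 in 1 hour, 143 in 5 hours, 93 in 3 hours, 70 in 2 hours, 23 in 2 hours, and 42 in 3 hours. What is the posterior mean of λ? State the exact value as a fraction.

Total count: 201 + 42 + 94 + 106 + 11 + 207 = 661.
Total exposure: 6.5 + 1.5 + 5.5 + 3.5 + 1 + 5 = 23 hours.
After the first batch: Gamma(31 + 661, 18 + 23) = Gamma(692, 41).
Total count: 65 + 42 + 143 + 38 + 28 + 143 + 93 + 70 + 23 + 42 = 687.
Total exposure: 2 + 3 + 5 + 3 + 1 + 5 + 3 + 2 + 2 + 3 = 29 hours.
After the second batch: Gamma(692 + 687, 41 + 29) = Gamma(1379, 70).
Posterior mean = α'/β' = 1379/70 = 197/10.

197/10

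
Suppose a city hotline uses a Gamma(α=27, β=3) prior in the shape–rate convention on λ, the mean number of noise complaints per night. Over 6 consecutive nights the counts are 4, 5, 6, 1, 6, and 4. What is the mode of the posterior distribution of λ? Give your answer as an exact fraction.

Total count: 4 + 5 + 6 + 1 + 6 + 4 = 26.
Total exposure: 6 nights.
The Gamma prior is conjugate for the Poisson rate, so λ | data ~ Gamma(27+26, 3+6) = Gamma(53, 9).
Posterior mode = (α'−1)/β' = 52/9.

52/9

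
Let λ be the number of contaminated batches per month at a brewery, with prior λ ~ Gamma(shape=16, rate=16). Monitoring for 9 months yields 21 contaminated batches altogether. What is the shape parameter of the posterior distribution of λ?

Total count 21 over total exposure 9 months.
Gamma(α, β) with Poisson data over total exposure Σt gives posterior Gamma(α+Σx, β+Σt) = Gamma(37, 25).

37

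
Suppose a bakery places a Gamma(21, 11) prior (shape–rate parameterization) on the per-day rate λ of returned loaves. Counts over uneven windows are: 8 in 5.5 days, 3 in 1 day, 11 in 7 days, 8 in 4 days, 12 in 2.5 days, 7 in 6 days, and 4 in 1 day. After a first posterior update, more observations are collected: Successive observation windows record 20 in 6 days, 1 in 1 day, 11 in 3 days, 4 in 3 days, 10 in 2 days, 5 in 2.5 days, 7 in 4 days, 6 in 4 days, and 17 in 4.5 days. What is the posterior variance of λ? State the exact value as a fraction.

Total count: 8 + 3 + 11 + 8 + 12 + 7 + 4 = 53.
Total exposure: 5.5 + 1 + 7 + 4 + 2.5 + 6 + 1 = 27 days.
After the first batch: Gamma(21 + 53, 11 + 27) = Gamma(74, 38).
Total count: 20 + 1 + 11 + 4 + 10 + 5 + 7 + 6 + 17 = 81.
Total exposure: 6 + 1 + 3 + 3 + 2 + 2.5 + 4 + 4 + 4.5 = 30 days.
After the second batch: Gamma(74 + 81, 38 + 30) = Gamma(155, 68).
Posterior variance = α'/β'² = 155/4624.

155/4624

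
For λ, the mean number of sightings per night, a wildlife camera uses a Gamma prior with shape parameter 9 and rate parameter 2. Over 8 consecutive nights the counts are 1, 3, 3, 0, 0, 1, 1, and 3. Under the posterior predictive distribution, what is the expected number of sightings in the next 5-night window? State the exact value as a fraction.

21/2

Total count: 1 + 3 + 3 + 0 + 0 + 1 + 1 + 3 = 12.
Total exposure: 8 nights.
By Gamma–Poisson conjugacy, the posterior is Gamma(α + Σx, β + Σt) = Gamma(9 + 12, 2 + 8) = Gamma(21, 10).
Predictive mean over a 5-night window = T·E[λ|data] = 5·21/10 = 21/2.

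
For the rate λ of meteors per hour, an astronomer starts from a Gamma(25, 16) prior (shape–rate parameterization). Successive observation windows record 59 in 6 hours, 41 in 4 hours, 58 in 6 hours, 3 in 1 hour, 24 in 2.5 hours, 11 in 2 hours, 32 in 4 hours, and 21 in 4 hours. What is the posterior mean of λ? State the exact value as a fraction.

548/91

Total count: 59 + 41 + 58 + 3 + 24 + 11 + 32 + 21 = 249.
Total exposure: 6 + 4 + 6 + 1 + 2.5 + 2 + 4 + 4 = 29.5 hours.
Posterior: α' = 25 + 249 = 274, β' = 16 + 29.5 = 91/2.
Posterior mean = α'/β' = 274/(91/2) = 548/91.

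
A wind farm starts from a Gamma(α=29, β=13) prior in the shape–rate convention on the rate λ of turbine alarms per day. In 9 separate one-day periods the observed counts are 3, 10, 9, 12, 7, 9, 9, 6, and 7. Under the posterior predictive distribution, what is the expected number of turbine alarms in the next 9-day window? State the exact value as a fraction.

909/22

Total count: 3 + 10 + 9 + 12 + 7 + 9 + 9 + 6 + 7 = 72.
Total exposure: 9 days.
The Gamma prior is conjugate for the Poisson rate, so λ | data ~ Gamma(29+72, 13+9) = Gamma(101, 22).
Predictive mean over a 9-day window = T·E[λ|data] = 9·101/22 = 909/22.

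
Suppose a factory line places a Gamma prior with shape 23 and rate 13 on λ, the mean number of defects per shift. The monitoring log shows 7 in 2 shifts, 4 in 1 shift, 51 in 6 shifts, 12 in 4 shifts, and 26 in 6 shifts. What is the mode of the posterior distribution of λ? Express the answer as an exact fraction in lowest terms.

61/16

Total count: 7 + 4 + 51 + 12 + 26 = 100.
Total exposure: 2 + 1 + 6 + 4 + 6 = 19 shifts.
The Gamma prior is conjugate for the Poisson rate, so λ | data ~ Gamma(23+100, 13+19) = Gamma(123, 32).
Posterior mode = (α'−1)/β' = 122/32 = 61/16.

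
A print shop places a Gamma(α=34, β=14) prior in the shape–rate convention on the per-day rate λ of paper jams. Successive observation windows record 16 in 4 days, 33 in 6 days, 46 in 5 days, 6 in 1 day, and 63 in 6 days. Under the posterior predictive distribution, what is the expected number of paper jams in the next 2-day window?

Total count: 16 + 33 + 46 + 6 + 63 = 164.
Total exposure: 4 + 6 + 5 + 1 + 6 = 22 days.
The Gamma prior is conjugate for the Poisson rate, so λ | data ~ Gamma(34+164, 14+22) = Gamma(198, 36).
Predictive mean over a 2-day window = T·E[λ|data] = 2·198/36 = 11.

11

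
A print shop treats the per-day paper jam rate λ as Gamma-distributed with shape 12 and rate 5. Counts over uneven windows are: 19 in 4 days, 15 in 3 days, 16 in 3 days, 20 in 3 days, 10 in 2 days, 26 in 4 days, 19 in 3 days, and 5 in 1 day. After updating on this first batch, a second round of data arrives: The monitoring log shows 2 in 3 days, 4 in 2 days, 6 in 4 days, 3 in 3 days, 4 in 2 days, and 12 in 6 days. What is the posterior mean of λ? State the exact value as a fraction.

173/48

Total count: 19 + 15 + 16 + 20 + 10 + 26 + 19 + 5 = 130.
Total exposure: 4 + 3 + 3 + 3 + 2 + 4 + 3 + 1 = 23 days.
After the first batch: Gamma(12 + 130, 5 + 23) = Gamma(142, 28).
Total count: 2 + 4 + 6 + 3 + 4 + 12 = 31.
Total exposure: 3 + 2 + 4 + 3 + 2 + 6 = 20 days.
After the second batch: Gamma(142 + 31, 28 + 20) = Gamma(173, 48).
Posterior mean = α'/β' = 173/48.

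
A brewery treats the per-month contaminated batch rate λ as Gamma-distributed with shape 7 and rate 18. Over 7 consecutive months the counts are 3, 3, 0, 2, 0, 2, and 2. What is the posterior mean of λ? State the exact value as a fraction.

Total count: 3 + 3 + 0 + 2 + 0 + 2 + 2 = 12.
Total exposure: 7 months.
The Gamma prior is conjugate for the Poisson rate, so λ | data ~ Gamma(7+12, 18+7) = Gamma(19, 25).
Posterior mean = α'/β' = 19/25.

19/25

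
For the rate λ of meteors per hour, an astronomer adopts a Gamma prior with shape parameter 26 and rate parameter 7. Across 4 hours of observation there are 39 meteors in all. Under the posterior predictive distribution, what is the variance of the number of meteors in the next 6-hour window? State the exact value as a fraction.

6630/121

Total count 39 over total exposure 4 hours.
The Gamma prior is conjugate for the Poisson rate, so λ | data ~ Gamma(26+39, 7+4) = Gamma(65, 11).
The posterior predictive for a window of length T is Negative Binomial with variance T·α'·(β'+T)/β'² = 6·65·17/121 = 6630/121.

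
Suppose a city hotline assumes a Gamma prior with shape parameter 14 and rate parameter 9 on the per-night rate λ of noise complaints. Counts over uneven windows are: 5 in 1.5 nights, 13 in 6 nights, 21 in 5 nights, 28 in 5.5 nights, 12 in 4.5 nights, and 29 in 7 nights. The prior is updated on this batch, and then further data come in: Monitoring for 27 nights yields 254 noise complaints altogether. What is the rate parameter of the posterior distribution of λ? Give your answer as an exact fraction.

Total count: 5 + 13 + 21 + 28 + 12 + 29 = 108.
Total exposure: 1.5 + 6 + 5 + 5.5 + 4.5 + 7 = 29.5 nights.
After the first batch: Gamma(14 + 108, 9 + 29.5) = Gamma(122, 77/2).
Total count 254 over total exposure 27 nights.
After the second batch: Gamma(122 + 254, 77/2 + 27) = Gamma(376, 131/2).

131/2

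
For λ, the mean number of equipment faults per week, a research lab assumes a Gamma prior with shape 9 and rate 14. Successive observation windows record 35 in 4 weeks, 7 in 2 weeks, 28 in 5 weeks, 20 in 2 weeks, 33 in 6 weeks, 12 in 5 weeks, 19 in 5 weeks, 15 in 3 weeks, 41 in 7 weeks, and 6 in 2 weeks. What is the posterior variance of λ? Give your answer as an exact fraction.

Total count: 35 + 7 + 28 + 20 + 33 + 12 + 19 + 15 + 41 + 6 = 216.
Total exposure: 4 + 2 + 5 + 2 + 6 + 5 + 5 + 3 + 7 + 2 = 41 weeks.
The Gamma prior is conjugate for the Poisson rate, so λ | data ~ Gamma(9+216, 14+41) = Gamma(225, 55).
Posterior variance = α'/β'² = 225/3025 = 9/121.

9/121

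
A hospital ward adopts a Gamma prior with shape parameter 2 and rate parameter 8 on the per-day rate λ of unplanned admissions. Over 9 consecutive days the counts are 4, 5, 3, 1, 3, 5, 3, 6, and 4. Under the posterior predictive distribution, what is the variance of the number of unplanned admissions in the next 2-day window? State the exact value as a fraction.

1368/289

Total count: 4 + 5 + 3 + 1 + 3 + 5 + 3 + 6 + 4 = 34.
Total exposure: 9 days.
By Gamma–Poisson conjugacy, the posterior is Gamma(α + Σx, β + Σt) = Gamma(2 + 34, 8 + 9) = Gamma(36, 17).
The posterior predictive for a window of length T is Negative Binomial with variance T·α'·(β'+T)/β'² = 2·36·19/289 = 1368/289.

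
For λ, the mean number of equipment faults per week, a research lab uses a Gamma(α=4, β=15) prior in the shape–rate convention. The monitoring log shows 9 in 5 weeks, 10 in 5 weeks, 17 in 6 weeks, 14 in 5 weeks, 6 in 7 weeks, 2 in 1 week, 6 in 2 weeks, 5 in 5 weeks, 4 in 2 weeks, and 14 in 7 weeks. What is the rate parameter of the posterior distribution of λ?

60

Total count: 9 + 10 + 17 + 14 + 6 + 2 + 6 + 5 + 4 + 14 = 87.
Total exposure: 5 + 5 + 6 + 5 + 7 + 1 + 2 + 5 + 2 + 7 = 45 weeks.
The Gamma prior is conjugate for the Poisson rate, so λ | data ~ Gamma(4+87, 15+45) = Gamma(91, 60).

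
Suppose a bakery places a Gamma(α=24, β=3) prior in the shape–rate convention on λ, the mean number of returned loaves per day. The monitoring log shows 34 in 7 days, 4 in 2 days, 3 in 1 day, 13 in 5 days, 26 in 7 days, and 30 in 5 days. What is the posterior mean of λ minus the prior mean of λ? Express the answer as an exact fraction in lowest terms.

-53/15

Total count: 34 + 4 + 3 + 13 + 26 + 30 = 110.
Total exposure: 7 + 2 + 1 + 5 + 7 + 5 = 27 days.
Posterior: α' = 24 + 110 = 134, β' = 3 + 27 = 30.
Posterior mean = 134/30 = 67/15; prior mean = 24/3 = 8. Difference = 67/15 − 8 = -53/15.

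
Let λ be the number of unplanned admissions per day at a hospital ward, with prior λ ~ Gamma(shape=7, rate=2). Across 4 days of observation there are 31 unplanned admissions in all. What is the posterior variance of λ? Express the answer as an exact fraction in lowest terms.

Total count 31 over total exposure 4 days.
Gamma(α, β) with Poisson data over total exposure Σt gives posterior Gamma(α+Σx, β+Σt) = Gamma(38, 6).
Posterior variance = α'/β'² = 38/36 = 19/18.

19/18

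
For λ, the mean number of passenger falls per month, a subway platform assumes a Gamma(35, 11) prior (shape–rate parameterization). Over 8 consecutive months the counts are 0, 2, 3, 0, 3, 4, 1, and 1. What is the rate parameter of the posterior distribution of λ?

Total count: 0 + 2 + 3 + 0 + 3 + 4 + 1 + 1 = 14.
Total exposure: 8 months.
Conjugate update: add total count to the shape and total exposure to the rate, giving Gamma(49, 19).

19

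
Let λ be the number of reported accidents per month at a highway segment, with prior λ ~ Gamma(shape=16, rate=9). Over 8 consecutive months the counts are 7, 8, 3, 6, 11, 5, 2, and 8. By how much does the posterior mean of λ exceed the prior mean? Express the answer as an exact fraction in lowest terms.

322/153

Total count: 7 + 8 + 3 + 6 + 11 + 5 + 2 + 8 = 50.
Total exposure: 8 months.
Conjugate update: add total count to the shape and total exposure to the rate, giving Gamma(66, 17).
Posterior mean = 66/17 = 66/17; prior mean = 16/9 = 16/9. Difference = 66/17 − 16/9 = 322/153.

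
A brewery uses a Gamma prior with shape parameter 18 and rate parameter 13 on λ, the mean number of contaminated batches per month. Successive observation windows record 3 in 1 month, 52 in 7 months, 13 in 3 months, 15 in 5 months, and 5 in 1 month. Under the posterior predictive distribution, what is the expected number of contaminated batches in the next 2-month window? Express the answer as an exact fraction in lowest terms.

Total count: 3 + 52 + 13 + 15 + 5 = 88.
Total exposure: 1 + 7 + 3 + 5 + 1 = 17 months.
By Gamma–Poisson conjugacy, the posterior is Gamma(α + Σx, β + Σt) = Gamma(18 + 88, 13 + 17) = Gamma(106, 30).
Predictive mean over a 2-month window = T·E[λ|data] = 2·106/30 = 106/15.

106/15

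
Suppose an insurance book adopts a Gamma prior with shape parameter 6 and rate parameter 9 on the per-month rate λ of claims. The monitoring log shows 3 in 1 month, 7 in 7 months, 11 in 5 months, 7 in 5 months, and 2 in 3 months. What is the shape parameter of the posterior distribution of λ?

36

Total count: 3 + 7 + 11 + 7 + 2 = 30.
Total exposure: 1 + 7 + 5 + 5 + 3 = 21 months.
Posterior: α' = 6 + 30 = 36, β' = 9 + 21 = 30.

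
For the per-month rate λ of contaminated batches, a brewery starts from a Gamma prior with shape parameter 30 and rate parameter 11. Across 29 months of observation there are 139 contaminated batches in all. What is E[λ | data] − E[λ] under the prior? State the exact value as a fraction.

Total count 139 over total exposure 29 months.
Gamma(α, β) with Poisson data over total exposure Σt gives posterior Gamma(α+Σx, β+Σt) = Gamma(169, 40).
Posterior mean = 169/40 = 169/40; prior mean = 30/11 = 30/11. Difference = 169/40 − 30/11 = 659/440.

659/440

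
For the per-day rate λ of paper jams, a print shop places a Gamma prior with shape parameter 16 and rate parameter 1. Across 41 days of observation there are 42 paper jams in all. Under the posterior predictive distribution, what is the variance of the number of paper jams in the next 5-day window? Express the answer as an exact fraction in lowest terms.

6815/882

Total count 42 over total exposure 41 days.
Conjugate update: add total count to the shape and total exposure to the rate, giving Gamma(58, 42).
The posterior predictive for a window of length T is Negative Binomial with variance T·α'·(β'+T)/β'² = 5·58·47/1764 = 6815/882.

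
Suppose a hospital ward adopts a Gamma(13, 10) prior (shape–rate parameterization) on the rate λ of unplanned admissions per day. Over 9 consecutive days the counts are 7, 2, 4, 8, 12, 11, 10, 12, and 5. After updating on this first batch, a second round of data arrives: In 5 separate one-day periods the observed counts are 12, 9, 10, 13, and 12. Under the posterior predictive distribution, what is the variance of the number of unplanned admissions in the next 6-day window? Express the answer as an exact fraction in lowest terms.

175/4

Total count: 7 + 2 + 4 + 8 + 12 + 11 + 10 + 12 + 5 = 71.
Total exposure: 9 days.
After the first batch: Gamma(13 + 71, 10 + 9) = Gamma(84, 19).
Total count: 12 + 9 + 10 + 13 + 12 = 56.
Total exposure: 5 days.
After the second batch: Gamma(84 + 56, 19 + 5) = Gamma(140, 24).
The posterior predictive for a window of length T is Negative Binomial with variance T·α'·(β'+T)/β'² = 6·140·30/576 = 175/4.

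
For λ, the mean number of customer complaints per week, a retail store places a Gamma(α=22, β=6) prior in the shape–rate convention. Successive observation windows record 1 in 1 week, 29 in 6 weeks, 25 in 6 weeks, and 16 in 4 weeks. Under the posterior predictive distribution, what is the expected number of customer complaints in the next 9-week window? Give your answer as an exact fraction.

Total count: 1 + 29 + 25 + 16 = 71.
Total exposure: 1 + 6 + 6 + 4 = 17 weeks.
Gamma(α, β) with Poisson data over total exposure Σt gives posterior Gamma(α+Σx, β+Σt) = Gamma(93, 23).
Predictive mean over a 9-week window = T·E[λ|data] = 9·93/23 = 837/23.

837/23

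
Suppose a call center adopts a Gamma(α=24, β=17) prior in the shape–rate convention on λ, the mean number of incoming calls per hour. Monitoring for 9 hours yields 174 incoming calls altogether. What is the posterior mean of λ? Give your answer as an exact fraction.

99/13

Total count 174 over total exposure 9 hours.
Conjugate update: add total count to the shape and total exposure to the rate, giving Gamma(198, 26).
Posterior mean = α'/β' = 198/26 = 99/13.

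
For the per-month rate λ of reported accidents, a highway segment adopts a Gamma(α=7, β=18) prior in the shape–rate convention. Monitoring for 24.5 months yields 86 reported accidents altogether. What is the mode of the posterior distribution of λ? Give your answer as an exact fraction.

184/85

Total count 86 over total exposure 24.5 months.
Posterior: α' = 7 + 86 = 93, β' = 18 + 24.5 = 85/2.
Posterior mode = (α'−1)/β' = 92/(85/2) = 184/85.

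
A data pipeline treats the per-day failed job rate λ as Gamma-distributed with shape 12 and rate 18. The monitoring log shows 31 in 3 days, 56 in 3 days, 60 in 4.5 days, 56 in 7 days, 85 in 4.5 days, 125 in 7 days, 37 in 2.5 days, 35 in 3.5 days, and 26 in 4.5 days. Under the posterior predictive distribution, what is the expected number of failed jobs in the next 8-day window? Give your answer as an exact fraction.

Total count: 31 + 56 + 60 + 56 + 85 + 125 + 37 + 35 + 26 = 511.
Total exposure: 3 + 3 + 4.5 + 7 + 4.5 + 7 + 2.5 + 3.5 + 4.5 = 39.5 days.
By Gamma–Poisson conjugacy, the posterior is Gamma(α + Σx, β + Σt) = Gamma(12 + 511, 18 + 39.5) = Gamma(523, 115/2).
Predictive mean over an 8-day window = T·E[λ|data] = 8·523/(115/2) = 8368/115.

8368/115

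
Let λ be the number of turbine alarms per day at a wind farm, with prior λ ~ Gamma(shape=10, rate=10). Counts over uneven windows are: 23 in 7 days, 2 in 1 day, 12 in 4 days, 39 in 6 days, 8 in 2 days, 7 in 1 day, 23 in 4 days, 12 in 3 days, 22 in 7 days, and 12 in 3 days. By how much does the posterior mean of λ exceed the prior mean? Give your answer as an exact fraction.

Total count: 23 + 2 + 12 + 39 + 8 + 7 + 23 + 12 + 22 + 12 = 160.
Total exposure: 7 + 1 + 4 + 6 + 2 + 1 + 4 + 3 + 7 + 3 = 38 days.
By Gamma–Poisson conjugacy, the posterior is Gamma(α + Σx, β + Σt) = Gamma(10 + 160, 10 + 38) = Gamma(170, 48).
Posterior mean = 170/48 = 85/24; prior mean = 10/10 = 1. Difference = 85/24 − 1 = 61/24.

61/24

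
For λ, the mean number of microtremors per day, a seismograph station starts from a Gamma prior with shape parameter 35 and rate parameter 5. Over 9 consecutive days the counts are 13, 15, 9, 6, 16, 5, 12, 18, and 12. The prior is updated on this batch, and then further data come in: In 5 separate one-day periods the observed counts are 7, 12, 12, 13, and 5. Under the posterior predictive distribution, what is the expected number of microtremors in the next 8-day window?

Total count: 13 + 15 + 9 + 6 + 16 + 5 + 12 + 18 + 12 = 106.
Total exposure: 9 days.
After the first batch: Gamma(35 + 106, 5 + 9) = Gamma(141, 14).
Total count: 7 + 12 + 12 + 13 + 5 = 49.
Total exposure: 5 days.
After the second batch: Gamma(141 + 49, 14 + 5) = Gamma(190, 19).
Predictive mean over an 8-day window = T·E[λ|data] = 8·190/19 = 80.

80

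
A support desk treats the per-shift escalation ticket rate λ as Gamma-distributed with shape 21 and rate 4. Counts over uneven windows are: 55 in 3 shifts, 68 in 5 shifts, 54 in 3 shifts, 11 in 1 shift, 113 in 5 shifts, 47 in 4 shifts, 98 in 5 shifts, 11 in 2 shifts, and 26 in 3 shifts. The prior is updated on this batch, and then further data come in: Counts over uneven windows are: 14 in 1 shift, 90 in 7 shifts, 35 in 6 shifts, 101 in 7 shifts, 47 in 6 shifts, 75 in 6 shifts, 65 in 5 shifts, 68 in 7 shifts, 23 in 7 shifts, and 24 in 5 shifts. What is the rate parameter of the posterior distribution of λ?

92

Total count: 55 + 68 + 54 + 11 + 113 + 47 + 98 + 11 + 26 = 483.
Total exposure: 3 + 5 + 3 + 1 + 5 + 4 + 5 + 2 + 3 = 31 shifts.
After the first batch: Gamma(21 + 483, 4 + 31) = Gamma(504, 35).
Total count: 14 + 90 + 35 + 101 + 47 + 75 + 65 + 68 + 23 + 24 = 542.
Total exposure: 1 + 7 + 6 + 7 + 6 + 6 + 5 + 7 + 7 + 5 = 57 shifts.
After the second batch: Gamma(504 + 542, 35 + 57) = Gamma(1046, 92).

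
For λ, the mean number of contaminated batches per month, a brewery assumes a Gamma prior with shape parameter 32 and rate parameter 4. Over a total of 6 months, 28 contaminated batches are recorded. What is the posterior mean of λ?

6

Total count 28 over total exposure 6 months.
Posterior: α' = 32 + 28 = 60, β' = 4 + 6 = 10.
Posterior mean = α'/β' = 60/10 = 6.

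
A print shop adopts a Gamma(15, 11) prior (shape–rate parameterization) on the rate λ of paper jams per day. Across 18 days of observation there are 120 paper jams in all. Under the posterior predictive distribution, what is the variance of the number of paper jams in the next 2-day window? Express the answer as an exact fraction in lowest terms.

8370/841

Total count 120 over total exposure 18 days.
The Gamma prior is conjugate for the Poisson rate, so λ | data ~ Gamma(15+120, 11+18) = Gamma(135, 29).
The posterior predictive for a window of length T is Negative Binomial with variance T·α'·(β'+T)/β'² = 2·135·31/841 = 8370/841.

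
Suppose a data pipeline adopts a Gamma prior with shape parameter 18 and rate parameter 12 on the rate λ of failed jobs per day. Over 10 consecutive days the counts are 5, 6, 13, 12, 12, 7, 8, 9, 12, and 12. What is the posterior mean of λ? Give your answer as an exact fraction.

Total count: 5 + 6 + 13 + 12 + 12 + 7 + 8 + 9 + 12 + 12 = 96.
Total exposure: 10 days.
Gamma(α, β) with Poisson data over total exposure Σt gives posterior Gamma(α+Σx, β+Σt) = Gamma(114, 22).
Posterior mean = α'/β' = 114/22 = 57/11.

57/11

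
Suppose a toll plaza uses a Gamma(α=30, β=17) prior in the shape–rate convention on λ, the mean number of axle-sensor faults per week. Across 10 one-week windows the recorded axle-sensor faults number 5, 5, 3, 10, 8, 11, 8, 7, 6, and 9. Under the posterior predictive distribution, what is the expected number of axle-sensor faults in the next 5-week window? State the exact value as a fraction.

Total count: 5 + 5 + 3 + 10 + 8 + 11 + 8 + 7 + 6 + 9 = 72.
Total exposure: 10 weeks.
Posterior: α' = 30 + 72 = 102, β' = 17 + 10 = 27.
Predictive mean over a 5-week window = T·E[λ|data] = 5·102/27 = 170/9.

170/9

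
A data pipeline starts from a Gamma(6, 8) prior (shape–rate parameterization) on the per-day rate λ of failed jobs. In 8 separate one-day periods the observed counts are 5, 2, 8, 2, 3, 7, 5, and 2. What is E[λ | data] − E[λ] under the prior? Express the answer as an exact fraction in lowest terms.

Total count: 5 + 2 + 8 + 2 + 3 + 7 + 5 + 2 = 34.
Total exposure: 8 days.
Gamma(α, β) with Poisson data over total exposure Σt gives posterior Gamma(α+Σx, β+Σt) = Gamma(40, 16).
Posterior mean = 40/16 = 5/2; prior mean = 6/8 = 3/4. Difference = 5/2 − 3/4 = 7/4.

7/4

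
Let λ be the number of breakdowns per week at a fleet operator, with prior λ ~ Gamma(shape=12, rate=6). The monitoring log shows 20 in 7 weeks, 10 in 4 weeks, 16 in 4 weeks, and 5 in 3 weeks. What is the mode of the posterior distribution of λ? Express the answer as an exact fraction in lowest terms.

Total count: 20 + 10 + 16 + 5 = 51.
Total exposure: 7 + 4 + 4 + 3 = 18 weeks.
Posterior: α' = 12 + 51 = 63, β' = 6 + 18 = 24.
Posterior mode = (α'−1)/β' = 62/24 = 31/12.

31/12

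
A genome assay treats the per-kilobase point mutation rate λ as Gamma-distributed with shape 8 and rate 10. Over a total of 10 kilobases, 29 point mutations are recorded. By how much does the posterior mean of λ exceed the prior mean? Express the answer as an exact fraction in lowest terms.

21/20

Total count 29 over total exposure 10 kilobases.
Conjugate update: add total count to the shape and total exposure to the rate, giving Gamma(37, 20).
Posterior mean = 37/20 = 37/20; prior mean = 8/10 = 4/5. Difference = 37/20 − 4/5 = 21/20.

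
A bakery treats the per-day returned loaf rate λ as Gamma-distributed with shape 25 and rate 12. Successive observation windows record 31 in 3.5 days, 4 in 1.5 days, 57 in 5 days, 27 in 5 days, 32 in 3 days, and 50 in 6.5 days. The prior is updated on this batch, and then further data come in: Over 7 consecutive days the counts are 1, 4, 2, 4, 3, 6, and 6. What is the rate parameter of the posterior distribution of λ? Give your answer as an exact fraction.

Total count: 31 + 4 + 57 + 27 + 32 + 50 = 201.
Total exposure: 3.5 + 1.5 + 5 + 5 + 3 + 6.5 = 24.5 days.
After the first batch: Gamma(25 + 201, 12 + 24.5) = Gamma(226, 73/2).
Total count: 1 + 4 + 2 + 4 + 3 + 6 + 6 = 26.
Total exposure: 7 days.
After the second batch: Gamma(226 + 26, 73/2 + 7) = Gamma(252, 87/2).

87/2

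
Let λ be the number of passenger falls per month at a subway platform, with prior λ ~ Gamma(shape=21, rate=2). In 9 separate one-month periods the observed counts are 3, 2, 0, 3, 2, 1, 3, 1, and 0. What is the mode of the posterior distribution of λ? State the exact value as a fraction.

35/11

Total count: 3 + 2 + 0 + 3 + 2 + 1 + 3 + 1 + 0 = 15.
Total exposure: 9 months.
Posterior: α' = 21 + 15 = 36, β' = 2 + 9 = 11.
Posterior mode = (α'−1)/β' = 35/11.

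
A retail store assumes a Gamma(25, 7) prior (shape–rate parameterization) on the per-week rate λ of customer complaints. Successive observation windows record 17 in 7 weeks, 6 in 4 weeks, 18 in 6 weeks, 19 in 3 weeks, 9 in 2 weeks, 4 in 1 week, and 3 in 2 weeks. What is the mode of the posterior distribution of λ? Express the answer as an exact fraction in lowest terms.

Total count: 17 + 6 + 18 + 19 + 9 + 4 + 3 = 76.
Total exposure: 7 + 4 + 6 + 3 + 2 + 1 + 2 = 25 weeks.
Posterior: α' = 25 + 76 = 101, β' = 7 + 25 = 32.
Posterior mode = (α'−1)/β' = 100/32 = 25/8.

25/8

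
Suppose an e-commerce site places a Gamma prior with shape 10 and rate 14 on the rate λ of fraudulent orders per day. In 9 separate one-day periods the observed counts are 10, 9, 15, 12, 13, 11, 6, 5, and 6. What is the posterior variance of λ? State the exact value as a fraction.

97/529

Total count: 10 + 9 + 15 + 12 + 13 + 11 + 6 + 5 + 6 = 87.
Total exposure: 9 days.
Conjugate update: add total count to the shape and total exposure to the rate, giving Gamma(97, 23).
Posterior variance = α'/β'² = 97/529.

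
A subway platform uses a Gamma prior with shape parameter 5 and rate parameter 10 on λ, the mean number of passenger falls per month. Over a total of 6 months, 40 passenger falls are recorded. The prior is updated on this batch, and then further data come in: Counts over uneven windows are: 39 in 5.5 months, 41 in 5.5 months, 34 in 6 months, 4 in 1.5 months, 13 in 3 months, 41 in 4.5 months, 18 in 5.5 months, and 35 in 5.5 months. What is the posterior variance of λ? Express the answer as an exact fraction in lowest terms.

270/2809

Total count 40 over total exposure 6 months.
After the first batch: Gamma(5 + 40, 10 + 6) = Gamma(45, 16).
Total count: 39 + 41 + 34 + 4 + 13 + 41 + 18 + 35 = 225.
Total exposure: 5.5 + 5.5 + 6 + 1.5 + 3 + 4.5 + 5.5 + 5.5 = 37 months.
After the second batch: Gamma(45 + 225, 16 + 37) = Gamma(270, 53).
Posterior variance = α'/β'² = 270/2809.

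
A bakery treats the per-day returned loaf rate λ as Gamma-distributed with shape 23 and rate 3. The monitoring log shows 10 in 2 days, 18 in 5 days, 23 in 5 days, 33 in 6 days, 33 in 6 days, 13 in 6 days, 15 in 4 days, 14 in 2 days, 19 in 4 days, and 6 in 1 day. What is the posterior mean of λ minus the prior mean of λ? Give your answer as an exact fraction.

Total count: 10 + 18 + 23 + 33 + 33 + 13 + 15 + 14 + 19 + 6 = 184.
Total exposure: 2 + 5 + 5 + 6 + 6 + 6 + 4 + 2 + 4 + 1 = 41 days.
Gamma(α, β) with Poisson data over total exposure Σt gives posterior Gamma(α+Σx, β+Σt) = Gamma(207, 44).
Posterior mean = 207/44 = 207/44; prior mean = 23/3 = 23/3. Difference = 207/44 − 23/3 = -391/132.

-391/132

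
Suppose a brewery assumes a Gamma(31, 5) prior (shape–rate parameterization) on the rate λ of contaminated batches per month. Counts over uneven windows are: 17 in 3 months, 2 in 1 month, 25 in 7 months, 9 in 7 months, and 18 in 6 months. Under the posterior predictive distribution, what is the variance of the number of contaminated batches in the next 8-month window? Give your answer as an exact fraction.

30192/841

Total count: 17 + 2 + 25 + 9 + 18 = 71.
Total exposure: 3 + 1 + 7 + 7 + 6 = 24 months.
The Gamma prior is conjugate for the Poisson rate, so λ | data ~ Gamma(31+71, 5+24) = Gamma(102, 29).
The posterior predictive for a window of length T is Negative Binomial with variance T·α'·(β'+T)/β'² = 8·102·37/841 = 30192/841.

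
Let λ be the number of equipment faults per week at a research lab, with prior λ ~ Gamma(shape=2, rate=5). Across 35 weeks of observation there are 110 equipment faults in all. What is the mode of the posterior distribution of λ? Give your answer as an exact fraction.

111/40

Total count 110 over total exposure 35 weeks.
By Gamma–Poisson conjugacy, the posterior is Gamma(α + Σx, β + Σt) = Gamma(2 + 110, 5 + 35) = Gamma(112, 40).
Posterior mode = (α'−1)/β' = 111/40.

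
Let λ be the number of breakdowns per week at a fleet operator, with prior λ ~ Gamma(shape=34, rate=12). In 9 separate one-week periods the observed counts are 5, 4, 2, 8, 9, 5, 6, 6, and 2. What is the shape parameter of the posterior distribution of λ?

Total count: 5 + 4 + 2 + 8 + 9 + 5 + 6 + 6 + 2 = 47.
Total exposure: 9 weeks.
The Gamma prior is conjugate for the Poisson rate, so λ | data ~ Gamma(34+47, 12+9) = Gamma(81, 21).

81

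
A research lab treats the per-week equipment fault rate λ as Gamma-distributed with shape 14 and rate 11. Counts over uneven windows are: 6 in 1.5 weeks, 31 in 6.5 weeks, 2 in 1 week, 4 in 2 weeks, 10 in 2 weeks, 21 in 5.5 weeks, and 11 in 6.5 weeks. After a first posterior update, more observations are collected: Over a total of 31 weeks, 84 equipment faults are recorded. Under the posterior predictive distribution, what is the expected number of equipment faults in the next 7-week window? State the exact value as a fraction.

1281/67

Total count: 6 + 31 + 2 + 4 + 10 + 21 + 11 = 85.
Total exposure: 1.5 + 6.5 + 1 + 2 + 2 + 5.5 + 6.5 = 25 weeks.
After the first batch: Gamma(14 + 85, 11 + 25) = Gamma(99, 36).
Total count 84 over total exposure 31 weeks.
After the second batch: Gamma(99 + 84, 36 + 31) = Gamma(183, 67).
Predictive mean over a 7-week window = T·E[λ|data] = 7·183/67 = 1281/67.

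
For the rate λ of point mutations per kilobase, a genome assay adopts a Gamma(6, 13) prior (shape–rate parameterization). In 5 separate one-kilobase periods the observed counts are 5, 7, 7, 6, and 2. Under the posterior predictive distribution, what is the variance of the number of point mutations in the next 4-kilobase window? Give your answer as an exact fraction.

Total count: 5 + 7 + 7 + 6 + 2 = 27.
Total exposure: 5 kilobases.
Gamma(α, β) with Poisson data over total exposure Σt gives posterior Gamma(α+Σx, β+Σt) = Gamma(33, 18).
The posterior predictive for a window of length T is Negative Binomial with variance T·α'·(β'+T)/β'² = 4·33·22/324 = 242/27.

242/27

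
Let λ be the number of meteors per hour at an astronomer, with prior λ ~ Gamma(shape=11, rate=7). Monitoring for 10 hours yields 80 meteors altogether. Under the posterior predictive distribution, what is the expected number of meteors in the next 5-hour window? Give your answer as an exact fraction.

455/17

Total count 80 over total exposure 10 hours.
The Gamma prior is conjugate for the Poisson rate, so λ | data ~ Gamma(11+80, 7+10) = Gamma(91, 17).
Predictive mean over a 5-hour window = T·E[λ|data] = 5·91/17 = 455/17.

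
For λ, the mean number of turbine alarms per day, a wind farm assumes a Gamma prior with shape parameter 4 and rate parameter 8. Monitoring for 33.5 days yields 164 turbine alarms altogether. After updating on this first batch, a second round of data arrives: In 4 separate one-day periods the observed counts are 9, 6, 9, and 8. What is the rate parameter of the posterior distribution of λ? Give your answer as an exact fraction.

Total count 164 over total exposure 33.5 days.
After the first batch: Gamma(4 + 164, 8 + 33.5) = Gamma(168, 83/2).
Total count: 9 + 6 + 9 + 8 = 32.
Total exposure: 4 days.
After the second batch: Gamma(168 + 32, 83/2 + 4) = Gamma(200, 91/2).

91/2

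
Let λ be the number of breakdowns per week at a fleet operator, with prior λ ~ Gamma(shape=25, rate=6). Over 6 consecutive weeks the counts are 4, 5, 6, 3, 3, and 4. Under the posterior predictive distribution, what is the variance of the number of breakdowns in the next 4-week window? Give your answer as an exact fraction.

200/9

Total count: 4 + 5 + 6 + 3 + 3 + 4 = 25.
Total exposure: 6 weeks.
Conjugate update: add total count to the shape and total exposure to the rate, giving Gamma(50, 12).
The posterior predictive for a window of length T is Negative Binomial with variance T·α'·(β'+T)/β'² = 4·50·16/144 = 200/9.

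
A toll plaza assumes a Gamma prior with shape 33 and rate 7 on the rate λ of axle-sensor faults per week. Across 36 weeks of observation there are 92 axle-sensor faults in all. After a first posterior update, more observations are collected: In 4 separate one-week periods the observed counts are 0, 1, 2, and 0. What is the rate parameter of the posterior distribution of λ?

47

Total count 92 over total exposure 36 weeks.
After the first batch: Gamma(33 + 92, 7 + 36) = Gamma(125, 43).
Total count: 0 + 1 + 2 + 0 = 3.
Total exposure: 4 weeks.
After the second batch: Gamma(125 + 3, 43 + 4) = Gamma(128, 47).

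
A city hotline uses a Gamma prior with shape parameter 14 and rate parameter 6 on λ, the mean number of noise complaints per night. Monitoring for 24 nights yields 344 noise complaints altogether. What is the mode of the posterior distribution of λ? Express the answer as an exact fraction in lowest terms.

119/10

Total count 344 over total exposure 24 nights.
The Gamma prior is conjugate for the Poisson rate, so λ | data ~ Gamma(14+344, 6+24) = Gamma(358, 30).
Posterior mode = (α'−1)/β' = 357/30 = 119/10.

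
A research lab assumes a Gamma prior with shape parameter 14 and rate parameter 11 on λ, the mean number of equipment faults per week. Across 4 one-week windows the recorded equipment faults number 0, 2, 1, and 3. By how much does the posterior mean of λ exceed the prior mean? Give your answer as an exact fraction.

Total count: 0 + 2 + 1 + 3 = 6.
Total exposure: 4 weeks.
The Gamma prior is conjugate for the Poisson rate, so λ | data ~ Gamma(14+6, 11+4) = Gamma(20, 15).
Posterior mean = 20/15 = 4/3; prior mean = 14/11 = 14/11. Difference = 4/3 − 14/11 = 2/33.

2/33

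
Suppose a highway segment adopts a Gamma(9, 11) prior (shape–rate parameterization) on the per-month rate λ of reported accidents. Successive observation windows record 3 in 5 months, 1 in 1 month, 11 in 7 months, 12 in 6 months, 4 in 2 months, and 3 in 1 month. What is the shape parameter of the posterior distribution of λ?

43

Total count: 3 + 1 + 11 + 12 + 4 + 3 = 34.
Total exposure: 5 + 1 + 7 + 6 + 2 + 1 = 22 months.
Conjugate update: add total count to the shape and total exposure to the rate, giving Gamma(43, 33).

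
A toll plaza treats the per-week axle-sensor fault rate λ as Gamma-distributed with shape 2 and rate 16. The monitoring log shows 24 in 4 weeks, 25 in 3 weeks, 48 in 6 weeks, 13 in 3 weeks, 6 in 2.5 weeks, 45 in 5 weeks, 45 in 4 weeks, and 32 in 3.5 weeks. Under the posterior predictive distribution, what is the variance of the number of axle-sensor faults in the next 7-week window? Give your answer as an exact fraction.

Total count: 24 + 25 + 48 + 13 + 6 + 45 + 45 + 32 = 238.
Total exposure: 4 + 3 + 6 + 3 + 2.5 + 5 + 4 + 3.5 = 31 weeks.
By Gamma–Poisson conjugacy, the posterior is Gamma(α + Σx, β + Σt) = Gamma(2 + 238, 16 + 31) = Gamma(240, 47).
The posterior predictive for a window of length T is Negative Binomial with variance T·α'·(β'+T)/β'² = 7·240·54/2209 = 90720/2209.

90720/2209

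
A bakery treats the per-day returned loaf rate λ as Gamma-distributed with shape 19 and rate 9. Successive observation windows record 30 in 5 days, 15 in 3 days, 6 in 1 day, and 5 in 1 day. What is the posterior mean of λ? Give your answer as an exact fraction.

75/19

Total count: 30 + 15 + 6 + 5 = 56.
Total exposure: 5 + 3 + 1 + 1 = 10 days.
By Gamma–Poisson conjugacy, the posterior is Gamma(α + Σx, β + Σt) = Gamma(19 + 56, 9 + 10) = Gamma(75, 19).
Posterior mean = α'/β' = 75/19.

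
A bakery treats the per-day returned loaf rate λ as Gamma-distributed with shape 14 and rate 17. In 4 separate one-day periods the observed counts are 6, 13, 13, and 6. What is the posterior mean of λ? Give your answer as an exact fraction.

Total count: 6 + 13 + 13 + 6 = 38.
Total exposure: 4 days.
Gamma(α, β) with Poisson data over total exposure Σt gives posterior Gamma(α+Σx, β+Σt) = Gamma(52, 21).
Posterior mean = α'/β' = 52/21.

52/21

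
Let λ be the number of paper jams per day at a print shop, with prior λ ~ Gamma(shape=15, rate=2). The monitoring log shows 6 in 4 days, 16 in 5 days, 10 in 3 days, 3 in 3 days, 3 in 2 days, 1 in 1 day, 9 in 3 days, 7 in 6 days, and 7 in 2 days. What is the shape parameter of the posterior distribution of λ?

77

Total count: 6 + 16 + 10 + 3 + 3 + 1 + 9 + 7 + 7 = 62.
Total exposure: 4 + 5 + 3 + 3 + 2 + 1 + 3 + 6 + 2 = 29 days.
Gamma(α, β) with Poisson data over total exposure Σt gives posterior Gamma(α+Σx, β+Σt) = Gamma(77, 31).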